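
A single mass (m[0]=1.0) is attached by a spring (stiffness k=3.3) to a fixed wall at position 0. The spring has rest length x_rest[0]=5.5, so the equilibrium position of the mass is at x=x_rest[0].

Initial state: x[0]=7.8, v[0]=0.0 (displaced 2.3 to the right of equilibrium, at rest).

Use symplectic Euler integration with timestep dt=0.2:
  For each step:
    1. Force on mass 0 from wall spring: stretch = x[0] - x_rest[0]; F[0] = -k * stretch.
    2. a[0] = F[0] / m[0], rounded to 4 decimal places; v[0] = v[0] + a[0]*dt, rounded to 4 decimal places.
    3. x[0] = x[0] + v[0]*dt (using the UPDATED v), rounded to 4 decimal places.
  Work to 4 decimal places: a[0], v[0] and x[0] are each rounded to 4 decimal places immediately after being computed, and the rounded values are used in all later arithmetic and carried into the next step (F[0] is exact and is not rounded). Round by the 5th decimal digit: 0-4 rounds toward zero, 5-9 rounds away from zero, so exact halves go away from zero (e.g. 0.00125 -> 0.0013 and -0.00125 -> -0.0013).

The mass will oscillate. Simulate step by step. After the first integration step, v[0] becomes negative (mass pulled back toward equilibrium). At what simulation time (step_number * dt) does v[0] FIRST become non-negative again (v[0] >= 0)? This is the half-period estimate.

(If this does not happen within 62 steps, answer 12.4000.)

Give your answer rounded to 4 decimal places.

Answer: 1.8000

Derivation:
Step 0: x=[7.8000] v=[0.0000]
Step 1: x=[7.4964] v=[-1.5180]
Step 2: x=[6.9293] v=[-2.8356]
Step 3: x=[6.1735] v=[-3.7789]
Step 4: x=[5.3288] v=[-4.2234]
Step 5: x=[4.5067] v=[-4.1104]
Step 6: x=[3.8157] v=[-3.4548]
Step 7: x=[3.3471] v=[-2.3432]
Step 8: x=[3.1626] v=[-0.9223]
Step 9: x=[3.2867] v=[0.6204]
First v>=0 after going negative at step 9, time=1.8000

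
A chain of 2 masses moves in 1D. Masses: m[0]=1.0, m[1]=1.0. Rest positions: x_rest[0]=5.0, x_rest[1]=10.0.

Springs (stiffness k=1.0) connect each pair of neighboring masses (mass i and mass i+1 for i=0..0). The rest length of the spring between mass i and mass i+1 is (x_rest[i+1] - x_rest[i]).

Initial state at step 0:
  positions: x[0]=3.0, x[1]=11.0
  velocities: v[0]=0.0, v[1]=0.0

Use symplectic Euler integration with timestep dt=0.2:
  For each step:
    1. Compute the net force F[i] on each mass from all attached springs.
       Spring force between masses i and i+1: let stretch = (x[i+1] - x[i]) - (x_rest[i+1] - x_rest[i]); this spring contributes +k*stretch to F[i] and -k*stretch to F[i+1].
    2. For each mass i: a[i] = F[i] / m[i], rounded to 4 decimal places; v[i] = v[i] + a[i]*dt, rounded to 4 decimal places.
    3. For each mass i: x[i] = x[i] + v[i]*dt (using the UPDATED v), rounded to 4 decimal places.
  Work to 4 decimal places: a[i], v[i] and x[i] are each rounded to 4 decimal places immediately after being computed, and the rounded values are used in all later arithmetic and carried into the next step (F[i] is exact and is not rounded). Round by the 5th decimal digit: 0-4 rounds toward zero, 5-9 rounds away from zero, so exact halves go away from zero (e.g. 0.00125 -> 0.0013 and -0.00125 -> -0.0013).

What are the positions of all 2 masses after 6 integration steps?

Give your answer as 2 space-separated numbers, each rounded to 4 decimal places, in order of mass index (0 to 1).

Answer: 4.9097 9.0903

Derivation:
Step 0: x=[3.0000 11.0000] v=[0.0000 0.0000]
Step 1: x=[3.1200 10.8800] v=[0.6000 -0.6000]
Step 2: x=[3.3504 10.6496] v=[1.1520 -1.1520]
Step 3: x=[3.6728 10.3272] v=[1.6118 -1.6118]
Step 4: x=[4.0613 9.9387] v=[1.9427 -1.9427]
Step 5: x=[4.4849 9.5151] v=[2.1182 -2.1182]
Step 6: x=[4.9097 9.0903] v=[2.1242 -2.1242]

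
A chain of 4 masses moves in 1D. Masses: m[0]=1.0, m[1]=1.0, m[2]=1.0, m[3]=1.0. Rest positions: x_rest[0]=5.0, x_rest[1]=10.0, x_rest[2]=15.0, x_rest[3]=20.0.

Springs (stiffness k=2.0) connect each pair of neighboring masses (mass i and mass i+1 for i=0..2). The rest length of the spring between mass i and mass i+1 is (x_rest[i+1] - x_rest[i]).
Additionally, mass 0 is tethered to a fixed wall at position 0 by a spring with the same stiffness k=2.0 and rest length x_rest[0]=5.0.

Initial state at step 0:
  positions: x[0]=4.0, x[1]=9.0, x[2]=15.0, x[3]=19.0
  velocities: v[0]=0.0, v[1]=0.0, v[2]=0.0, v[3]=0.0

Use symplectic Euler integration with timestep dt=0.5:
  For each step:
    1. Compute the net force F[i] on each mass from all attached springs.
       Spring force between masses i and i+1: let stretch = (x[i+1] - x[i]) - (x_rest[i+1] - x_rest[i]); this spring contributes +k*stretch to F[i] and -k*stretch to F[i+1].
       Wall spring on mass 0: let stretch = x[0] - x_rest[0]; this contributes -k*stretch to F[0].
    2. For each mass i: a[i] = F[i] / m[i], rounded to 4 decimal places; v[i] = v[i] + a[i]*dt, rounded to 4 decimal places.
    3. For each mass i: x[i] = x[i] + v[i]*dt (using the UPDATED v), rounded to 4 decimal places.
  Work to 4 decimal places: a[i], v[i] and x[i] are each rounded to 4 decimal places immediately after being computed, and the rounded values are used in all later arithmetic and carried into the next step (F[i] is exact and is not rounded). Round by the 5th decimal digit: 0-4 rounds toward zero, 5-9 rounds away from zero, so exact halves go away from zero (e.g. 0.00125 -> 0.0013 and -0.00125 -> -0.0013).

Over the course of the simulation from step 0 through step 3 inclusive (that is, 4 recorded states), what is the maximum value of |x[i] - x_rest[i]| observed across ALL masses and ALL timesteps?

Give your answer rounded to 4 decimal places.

Answer: 1.5000

Derivation:
Step 0: x=[4.0000 9.0000 15.0000 19.0000] v=[0.0000 0.0000 0.0000 0.0000]
Step 1: x=[4.5000 9.5000 14.0000 19.5000] v=[1.0000 1.0000 -2.0000 1.0000]
Step 2: x=[5.2500 9.7500 13.5000 19.7500] v=[1.5000 0.5000 -1.0000 0.5000]
Step 3: x=[5.6250 9.6250 14.2500 19.3750] v=[0.7500 -0.2500 1.5000 -0.7500]
Max displacement = 1.5000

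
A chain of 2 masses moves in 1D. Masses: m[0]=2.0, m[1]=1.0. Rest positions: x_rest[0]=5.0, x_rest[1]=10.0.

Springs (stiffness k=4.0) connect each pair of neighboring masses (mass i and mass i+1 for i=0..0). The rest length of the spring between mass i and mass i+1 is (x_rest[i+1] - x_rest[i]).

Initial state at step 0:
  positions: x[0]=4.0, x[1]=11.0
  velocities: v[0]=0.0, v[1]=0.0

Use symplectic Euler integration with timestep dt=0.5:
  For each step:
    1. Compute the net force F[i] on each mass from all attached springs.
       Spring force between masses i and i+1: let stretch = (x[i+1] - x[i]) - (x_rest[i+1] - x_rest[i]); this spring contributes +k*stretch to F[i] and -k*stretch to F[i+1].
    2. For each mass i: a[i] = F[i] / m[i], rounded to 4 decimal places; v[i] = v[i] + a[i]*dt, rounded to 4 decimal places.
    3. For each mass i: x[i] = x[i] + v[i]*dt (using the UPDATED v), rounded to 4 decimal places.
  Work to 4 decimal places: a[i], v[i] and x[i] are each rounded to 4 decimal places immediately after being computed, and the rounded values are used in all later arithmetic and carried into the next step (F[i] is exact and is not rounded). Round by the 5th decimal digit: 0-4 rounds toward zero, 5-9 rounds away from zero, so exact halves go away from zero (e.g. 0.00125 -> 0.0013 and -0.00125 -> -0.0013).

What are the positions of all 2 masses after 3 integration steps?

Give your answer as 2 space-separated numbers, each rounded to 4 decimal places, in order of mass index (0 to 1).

Answer: 4.7500 9.5000

Derivation:
Step 0: x=[4.0000 11.0000] v=[0.0000 0.0000]
Step 1: x=[5.0000 9.0000] v=[2.0000 -4.0000]
Step 2: x=[5.5000 8.0000] v=[1.0000 -2.0000]
Step 3: x=[4.7500 9.5000] v=[-1.5000 3.0000]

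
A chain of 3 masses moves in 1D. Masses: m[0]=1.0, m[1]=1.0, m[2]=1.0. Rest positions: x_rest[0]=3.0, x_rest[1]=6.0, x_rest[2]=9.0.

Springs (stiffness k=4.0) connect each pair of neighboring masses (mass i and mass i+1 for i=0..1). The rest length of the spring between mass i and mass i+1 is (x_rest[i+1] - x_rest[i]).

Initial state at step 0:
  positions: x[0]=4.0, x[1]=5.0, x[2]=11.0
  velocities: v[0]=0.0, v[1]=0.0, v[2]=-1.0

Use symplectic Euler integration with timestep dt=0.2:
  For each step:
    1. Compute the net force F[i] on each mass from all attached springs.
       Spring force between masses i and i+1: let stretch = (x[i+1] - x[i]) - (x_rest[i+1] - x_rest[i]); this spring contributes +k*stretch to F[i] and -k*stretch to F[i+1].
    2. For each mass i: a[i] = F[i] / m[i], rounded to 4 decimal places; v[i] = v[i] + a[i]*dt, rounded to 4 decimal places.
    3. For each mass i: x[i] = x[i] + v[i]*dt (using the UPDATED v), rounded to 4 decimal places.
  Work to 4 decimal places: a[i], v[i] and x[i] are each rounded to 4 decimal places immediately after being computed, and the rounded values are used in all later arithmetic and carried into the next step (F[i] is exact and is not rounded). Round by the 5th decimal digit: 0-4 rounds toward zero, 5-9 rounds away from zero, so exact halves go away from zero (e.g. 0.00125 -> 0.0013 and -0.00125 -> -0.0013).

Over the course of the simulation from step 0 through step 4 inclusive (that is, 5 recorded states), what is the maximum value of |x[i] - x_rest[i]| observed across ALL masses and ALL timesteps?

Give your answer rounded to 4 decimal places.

Answer: 2.2066

Derivation:
Step 0: x=[4.0000 5.0000 11.0000] v=[0.0000 0.0000 -1.0000]
Step 1: x=[3.6800 5.8000 10.3200] v=[-1.6000 4.0000 -3.4000]
Step 2: x=[3.2192 6.9840 9.3968] v=[-2.3040 5.9200 -4.6160]
Step 3: x=[2.8808 7.9517 8.5676] v=[-1.6922 4.8384 -4.1462]
Step 4: x=[2.8737 8.2066 8.1198] v=[-0.0355 1.2744 -2.2389]
Max displacement = 2.2066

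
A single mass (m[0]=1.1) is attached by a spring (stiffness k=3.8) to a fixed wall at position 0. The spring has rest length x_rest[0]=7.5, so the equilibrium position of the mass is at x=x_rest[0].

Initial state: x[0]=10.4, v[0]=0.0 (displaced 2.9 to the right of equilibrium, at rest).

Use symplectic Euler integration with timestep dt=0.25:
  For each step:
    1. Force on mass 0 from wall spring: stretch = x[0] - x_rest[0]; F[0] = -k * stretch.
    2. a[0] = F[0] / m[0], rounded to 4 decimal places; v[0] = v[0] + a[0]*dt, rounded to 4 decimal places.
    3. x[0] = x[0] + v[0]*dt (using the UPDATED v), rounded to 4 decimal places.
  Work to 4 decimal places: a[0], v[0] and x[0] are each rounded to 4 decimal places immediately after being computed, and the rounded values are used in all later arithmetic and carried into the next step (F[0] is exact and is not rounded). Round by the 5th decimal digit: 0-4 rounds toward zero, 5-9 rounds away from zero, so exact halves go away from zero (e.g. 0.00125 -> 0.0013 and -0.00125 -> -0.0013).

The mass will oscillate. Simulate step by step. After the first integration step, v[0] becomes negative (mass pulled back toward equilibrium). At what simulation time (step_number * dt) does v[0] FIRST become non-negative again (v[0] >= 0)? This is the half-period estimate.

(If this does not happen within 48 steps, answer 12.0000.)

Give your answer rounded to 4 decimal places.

Step 0: x=[10.4000] v=[0.0000]
Step 1: x=[9.7739] v=[-2.5046]
Step 2: x=[8.6568] v=[-4.4684]
Step 3: x=[7.2899] v=[-5.4675]
Step 4: x=[5.9684] v=[-5.2861]
Step 5: x=[4.9776] v=[-3.9634]
Step 6: x=[4.5314] v=[-1.7850]
Step 7: x=[4.7261] v=[0.7788]
First v>=0 after going negative at step 7, time=1.7500

Answer: 1.7500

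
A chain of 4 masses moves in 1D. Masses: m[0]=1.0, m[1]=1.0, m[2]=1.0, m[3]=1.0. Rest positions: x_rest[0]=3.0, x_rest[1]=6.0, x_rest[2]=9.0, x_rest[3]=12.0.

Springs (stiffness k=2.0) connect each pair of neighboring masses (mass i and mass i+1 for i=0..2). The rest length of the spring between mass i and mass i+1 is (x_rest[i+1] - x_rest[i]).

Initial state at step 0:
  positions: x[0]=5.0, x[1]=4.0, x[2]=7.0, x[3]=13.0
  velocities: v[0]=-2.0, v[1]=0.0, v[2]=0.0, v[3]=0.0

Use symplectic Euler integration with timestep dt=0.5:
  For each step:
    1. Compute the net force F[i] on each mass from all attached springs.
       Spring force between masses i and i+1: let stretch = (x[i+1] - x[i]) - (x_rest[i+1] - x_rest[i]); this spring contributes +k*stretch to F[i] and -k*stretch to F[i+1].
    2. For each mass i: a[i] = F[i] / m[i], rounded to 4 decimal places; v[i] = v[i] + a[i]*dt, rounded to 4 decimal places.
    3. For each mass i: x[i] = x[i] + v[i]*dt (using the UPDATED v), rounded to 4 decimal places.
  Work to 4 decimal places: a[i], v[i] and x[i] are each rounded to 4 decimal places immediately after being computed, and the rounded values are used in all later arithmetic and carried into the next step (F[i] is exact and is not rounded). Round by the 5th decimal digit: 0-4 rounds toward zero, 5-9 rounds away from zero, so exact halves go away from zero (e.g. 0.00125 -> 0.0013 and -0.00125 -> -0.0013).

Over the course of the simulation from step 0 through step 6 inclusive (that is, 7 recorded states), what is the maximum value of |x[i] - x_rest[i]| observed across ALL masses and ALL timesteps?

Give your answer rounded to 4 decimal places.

Step 0: x=[5.0000 4.0000 7.0000 13.0000] v=[-2.0000 0.0000 0.0000 0.0000]
Step 1: x=[2.0000 6.0000 8.5000 11.5000] v=[-6.0000 4.0000 3.0000 -3.0000]
Step 2: x=[-0.5000 7.2500 10.2500 10.0000] v=[-5.0000 2.5000 3.5000 -3.0000]
Step 3: x=[-0.6250 6.1250 10.3750 10.1250] v=[-0.2500 -2.2500 0.2500 0.2500]
Step 4: x=[1.1250 3.7500 8.2500 11.8750] v=[3.5000 -4.7500 -4.2500 3.5000]
Step 5: x=[2.6875 2.3125 5.6875 13.3125] v=[3.1250 -2.8750 -5.1250 2.8750]
Step 6: x=[2.5625 2.7500 5.2500 12.4375] v=[-0.2500 0.8750 -0.8750 -1.7500]
Max displacement = 3.7500

Answer: 3.7500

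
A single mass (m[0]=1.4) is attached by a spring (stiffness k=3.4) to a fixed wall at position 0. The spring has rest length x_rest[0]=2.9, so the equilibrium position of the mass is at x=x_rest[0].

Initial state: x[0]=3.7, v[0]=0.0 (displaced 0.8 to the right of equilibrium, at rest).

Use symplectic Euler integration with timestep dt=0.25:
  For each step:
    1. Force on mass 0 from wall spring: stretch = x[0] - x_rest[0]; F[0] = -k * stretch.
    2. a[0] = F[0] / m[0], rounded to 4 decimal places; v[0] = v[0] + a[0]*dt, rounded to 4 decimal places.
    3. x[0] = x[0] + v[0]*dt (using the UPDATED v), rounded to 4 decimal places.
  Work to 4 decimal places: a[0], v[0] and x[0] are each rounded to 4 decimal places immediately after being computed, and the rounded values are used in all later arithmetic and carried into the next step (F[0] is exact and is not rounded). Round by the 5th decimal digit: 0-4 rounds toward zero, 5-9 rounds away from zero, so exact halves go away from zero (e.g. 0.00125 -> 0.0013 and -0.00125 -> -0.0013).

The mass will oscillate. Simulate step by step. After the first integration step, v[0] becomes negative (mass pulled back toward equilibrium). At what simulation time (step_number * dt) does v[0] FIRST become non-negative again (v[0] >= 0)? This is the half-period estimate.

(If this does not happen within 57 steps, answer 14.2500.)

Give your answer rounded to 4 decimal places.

Answer: 2.2500

Derivation:
Step 0: x=[3.7000] v=[0.0000]
Step 1: x=[3.5786] v=[-0.4857]
Step 2: x=[3.3542] v=[-0.8977]
Step 3: x=[3.0608] v=[-1.1735]
Step 4: x=[2.7430] v=[-1.2711]
Step 5: x=[2.4491] v=[-1.1758]
Step 6: x=[2.2236] v=[-0.9021]
Step 7: x=[2.1008] v=[-0.4914]
Step 8: x=[2.0993] v=[-0.0062]
Step 9: x=[2.2193] v=[0.4800]
First v>=0 after going negative at step 9, time=2.2500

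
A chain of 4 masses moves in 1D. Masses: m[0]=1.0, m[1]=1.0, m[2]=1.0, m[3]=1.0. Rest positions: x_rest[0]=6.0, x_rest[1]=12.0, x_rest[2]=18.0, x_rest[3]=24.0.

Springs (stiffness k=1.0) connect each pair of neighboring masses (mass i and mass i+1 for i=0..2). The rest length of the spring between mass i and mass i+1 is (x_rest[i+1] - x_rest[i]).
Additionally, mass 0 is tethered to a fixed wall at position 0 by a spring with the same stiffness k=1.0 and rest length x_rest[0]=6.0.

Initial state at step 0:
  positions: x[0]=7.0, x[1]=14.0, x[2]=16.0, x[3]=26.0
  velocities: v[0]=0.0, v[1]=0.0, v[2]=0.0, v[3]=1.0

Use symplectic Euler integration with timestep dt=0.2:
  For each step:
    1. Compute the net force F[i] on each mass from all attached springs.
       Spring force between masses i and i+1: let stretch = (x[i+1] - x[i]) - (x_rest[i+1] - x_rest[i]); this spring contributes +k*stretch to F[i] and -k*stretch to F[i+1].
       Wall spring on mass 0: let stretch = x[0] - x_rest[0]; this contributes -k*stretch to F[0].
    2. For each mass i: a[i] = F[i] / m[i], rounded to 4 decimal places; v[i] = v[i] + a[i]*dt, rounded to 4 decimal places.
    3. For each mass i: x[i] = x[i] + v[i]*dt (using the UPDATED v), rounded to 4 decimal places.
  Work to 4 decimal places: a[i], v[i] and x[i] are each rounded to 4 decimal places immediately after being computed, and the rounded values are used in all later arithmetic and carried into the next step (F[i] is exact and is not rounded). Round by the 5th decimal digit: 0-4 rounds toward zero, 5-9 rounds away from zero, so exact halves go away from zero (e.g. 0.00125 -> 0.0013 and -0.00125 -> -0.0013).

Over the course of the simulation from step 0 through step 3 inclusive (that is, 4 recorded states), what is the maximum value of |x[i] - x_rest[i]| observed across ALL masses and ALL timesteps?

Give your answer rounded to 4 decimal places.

Answer: 2.0400

Derivation:
Step 0: x=[7.0000 14.0000 16.0000 26.0000] v=[0.0000 0.0000 0.0000 1.0000]
Step 1: x=[7.0000 13.8000 16.3200 26.0400] v=[0.0000 -1.0000 1.6000 0.2000]
Step 2: x=[6.9920 13.4288 16.9280 25.9312] v=[-0.0400 -1.8560 3.0400 -0.5440]
Step 3: x=[6.9618 12.9401 17.7562 25.7023] v=[-0.1510 -2.4435 4.1408 -1.1446]
Max displacement = 2.0400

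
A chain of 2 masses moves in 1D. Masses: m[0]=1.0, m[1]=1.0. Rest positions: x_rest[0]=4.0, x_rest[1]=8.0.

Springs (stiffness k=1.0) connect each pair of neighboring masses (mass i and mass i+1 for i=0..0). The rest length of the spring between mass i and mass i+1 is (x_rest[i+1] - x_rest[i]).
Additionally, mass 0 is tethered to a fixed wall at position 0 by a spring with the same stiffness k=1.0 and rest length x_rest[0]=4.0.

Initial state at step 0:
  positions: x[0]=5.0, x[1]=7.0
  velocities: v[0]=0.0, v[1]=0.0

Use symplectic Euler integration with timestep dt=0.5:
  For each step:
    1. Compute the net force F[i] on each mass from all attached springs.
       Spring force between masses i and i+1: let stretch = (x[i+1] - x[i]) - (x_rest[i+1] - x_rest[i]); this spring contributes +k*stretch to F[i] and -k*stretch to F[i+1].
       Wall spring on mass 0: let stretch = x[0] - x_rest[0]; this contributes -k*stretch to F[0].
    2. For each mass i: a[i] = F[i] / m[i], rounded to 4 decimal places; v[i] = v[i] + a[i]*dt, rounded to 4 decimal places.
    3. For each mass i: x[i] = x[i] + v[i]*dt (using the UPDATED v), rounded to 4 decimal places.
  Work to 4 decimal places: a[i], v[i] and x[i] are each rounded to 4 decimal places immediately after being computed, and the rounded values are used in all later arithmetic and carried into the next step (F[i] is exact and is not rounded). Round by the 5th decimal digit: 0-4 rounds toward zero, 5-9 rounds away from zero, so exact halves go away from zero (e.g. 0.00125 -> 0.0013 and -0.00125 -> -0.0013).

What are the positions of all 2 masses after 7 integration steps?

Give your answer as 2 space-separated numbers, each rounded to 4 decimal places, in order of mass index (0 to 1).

Answer: 5.3982 7.4013

Derivation:
Step 0: x=[5.0000 7.0000] v=[0.0000 0.0000]
Step 1: x=[4.2500 7.5000] v=[-1.5000 1.0000]
Step 2: x=[3.2500 8.1875] v=[-2.0000 1.3750]
Step 3: x=[2.6719 8.6407] v=[-1.1563 0.9063]
Step 4: x=[2.9180 8.6017] v=[0.4922 -0.0781]
Step 5: x=[3.8556 8.1417] v=[1.8751 -0.9200]
Step 6: x=[4.9008 7.6102] v=[2.0904 -1.0631]
Step 7: x=[5.3982 7.4013] v=[0.9947 -0.4178]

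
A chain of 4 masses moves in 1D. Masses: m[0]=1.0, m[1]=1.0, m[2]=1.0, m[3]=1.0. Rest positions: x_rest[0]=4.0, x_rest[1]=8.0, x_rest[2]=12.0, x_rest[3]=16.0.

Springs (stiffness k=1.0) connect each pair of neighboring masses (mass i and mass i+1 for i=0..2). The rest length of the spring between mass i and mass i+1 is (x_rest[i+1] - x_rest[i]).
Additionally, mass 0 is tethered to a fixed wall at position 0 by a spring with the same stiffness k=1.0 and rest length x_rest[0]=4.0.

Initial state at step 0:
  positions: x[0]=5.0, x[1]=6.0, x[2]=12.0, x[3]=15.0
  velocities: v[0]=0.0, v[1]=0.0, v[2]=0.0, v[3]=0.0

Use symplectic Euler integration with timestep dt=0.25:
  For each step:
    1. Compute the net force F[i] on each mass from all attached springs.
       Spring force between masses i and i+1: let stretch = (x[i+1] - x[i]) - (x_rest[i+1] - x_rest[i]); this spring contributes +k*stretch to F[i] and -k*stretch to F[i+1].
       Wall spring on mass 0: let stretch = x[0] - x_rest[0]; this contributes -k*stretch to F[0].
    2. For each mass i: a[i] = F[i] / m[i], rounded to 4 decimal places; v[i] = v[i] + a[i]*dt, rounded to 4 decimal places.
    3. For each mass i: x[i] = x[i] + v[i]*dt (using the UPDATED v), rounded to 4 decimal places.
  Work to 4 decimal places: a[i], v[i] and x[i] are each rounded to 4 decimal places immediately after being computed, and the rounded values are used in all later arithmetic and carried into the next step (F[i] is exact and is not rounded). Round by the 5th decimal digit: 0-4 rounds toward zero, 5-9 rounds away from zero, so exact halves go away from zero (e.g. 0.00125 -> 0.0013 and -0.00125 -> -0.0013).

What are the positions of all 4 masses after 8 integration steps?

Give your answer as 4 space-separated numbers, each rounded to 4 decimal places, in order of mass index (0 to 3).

Answer: 2.7829 8.5873 11.1127 15.3702

Derivation:
Step 0: x=[5.0000 6.0000 12.0000 15.0000] v=[0.0000 0.0000 0.0000 0.0000]
Step 1: x=[4.7500 6.3125 11.8125 15.0625] v=[-1.0000 1.2500 -0.7500 0.2500]
Step 2: x=[4.3008 6.8711 11.4844 15.1719] v=[-1.7969 2.2344 -1.3125 0.4375]
Step 3: x=[3.7434 7.5574 11.0984 15.3008] v=[-2.2295 2.7452 -1.5440 0.5156]
Step 4: x=[3.1904 8.2267 10.7537 15.4171] v=[-2.2119 2.6770 -1.3787 0.4650]
Step 5: x=[2.7528 8.7391 10.5426 15.4919] v=[-1.7504 2.0497 -0.8446 0.2992]
Step 6: x=[2.5173 8.9901 10.5281 15.5074] v=[-0.9420 1.0040 -0.0582 0.0619]
Step 7: x=[2.5290 8.9327 10.7286 15.4617] v=[0.0469 -0.2297 0.8021 -0.1829]
Step 8: x=[2.7829 8.5873 11.1127 15.3702] v=[1.0156 -1.3817 1.5364 -0.3662]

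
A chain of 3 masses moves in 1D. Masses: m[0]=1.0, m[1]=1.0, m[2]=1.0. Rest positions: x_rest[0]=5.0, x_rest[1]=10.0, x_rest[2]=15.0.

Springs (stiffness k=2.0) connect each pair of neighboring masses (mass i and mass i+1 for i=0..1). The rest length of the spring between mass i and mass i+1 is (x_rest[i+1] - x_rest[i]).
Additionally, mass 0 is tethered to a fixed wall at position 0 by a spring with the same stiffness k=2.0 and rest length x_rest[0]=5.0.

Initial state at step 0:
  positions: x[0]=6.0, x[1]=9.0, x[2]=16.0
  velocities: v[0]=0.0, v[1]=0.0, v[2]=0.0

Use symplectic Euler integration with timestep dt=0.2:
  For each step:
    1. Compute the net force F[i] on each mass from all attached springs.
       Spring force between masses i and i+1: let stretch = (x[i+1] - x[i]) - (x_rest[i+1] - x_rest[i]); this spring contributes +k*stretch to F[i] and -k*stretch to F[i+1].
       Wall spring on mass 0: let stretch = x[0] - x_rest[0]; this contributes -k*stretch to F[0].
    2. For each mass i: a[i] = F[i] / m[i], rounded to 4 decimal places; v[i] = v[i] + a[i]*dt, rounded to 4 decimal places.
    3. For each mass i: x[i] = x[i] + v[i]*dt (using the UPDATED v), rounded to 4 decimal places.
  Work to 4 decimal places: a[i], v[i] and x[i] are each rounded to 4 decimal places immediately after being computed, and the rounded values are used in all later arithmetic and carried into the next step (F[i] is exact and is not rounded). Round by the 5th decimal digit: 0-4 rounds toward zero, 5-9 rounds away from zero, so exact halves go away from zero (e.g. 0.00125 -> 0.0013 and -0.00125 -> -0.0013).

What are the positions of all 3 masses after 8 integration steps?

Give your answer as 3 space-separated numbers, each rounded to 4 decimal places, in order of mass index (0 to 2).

Answer: 4.8801 10.6060 14.8765

Derivation:
Step 0: x=[6.0000 9.0000 16.0000] v=[0.0000 0.0000 0.0000]
Step 1: x=[5.7600 9.3200 15.8400] v=[-1.2000 1.6000 -0.8000]
Step 2: x=[5.3440 9.8768 15.5584] v=[-2.0800 2.7840 -1.4080]
Step 3: x=[4.8631 10.5255 15.2223] v=[-2.4045 3.2435 -1.6806]
Step 4: x=[4.4461 11.0970 14.9104] v=[-2.0848 2.8573 -1.5593]
Step 5: x=[4.2055 11.4415 14.6935] v=[-1.2029 1.7223 -1.0847]
Step 6: x=[4.2074 11.4672 14.6164] v=[0.0093 0.1287 -0.3855]
Step 7: x=[4.4535 11.1641 14.6874] v=[1.2303 -1.5155 0.3548]
Step 8: x=[4.8801 10.6060 14.8765] v=[2.1331 -2.7904 0.9455]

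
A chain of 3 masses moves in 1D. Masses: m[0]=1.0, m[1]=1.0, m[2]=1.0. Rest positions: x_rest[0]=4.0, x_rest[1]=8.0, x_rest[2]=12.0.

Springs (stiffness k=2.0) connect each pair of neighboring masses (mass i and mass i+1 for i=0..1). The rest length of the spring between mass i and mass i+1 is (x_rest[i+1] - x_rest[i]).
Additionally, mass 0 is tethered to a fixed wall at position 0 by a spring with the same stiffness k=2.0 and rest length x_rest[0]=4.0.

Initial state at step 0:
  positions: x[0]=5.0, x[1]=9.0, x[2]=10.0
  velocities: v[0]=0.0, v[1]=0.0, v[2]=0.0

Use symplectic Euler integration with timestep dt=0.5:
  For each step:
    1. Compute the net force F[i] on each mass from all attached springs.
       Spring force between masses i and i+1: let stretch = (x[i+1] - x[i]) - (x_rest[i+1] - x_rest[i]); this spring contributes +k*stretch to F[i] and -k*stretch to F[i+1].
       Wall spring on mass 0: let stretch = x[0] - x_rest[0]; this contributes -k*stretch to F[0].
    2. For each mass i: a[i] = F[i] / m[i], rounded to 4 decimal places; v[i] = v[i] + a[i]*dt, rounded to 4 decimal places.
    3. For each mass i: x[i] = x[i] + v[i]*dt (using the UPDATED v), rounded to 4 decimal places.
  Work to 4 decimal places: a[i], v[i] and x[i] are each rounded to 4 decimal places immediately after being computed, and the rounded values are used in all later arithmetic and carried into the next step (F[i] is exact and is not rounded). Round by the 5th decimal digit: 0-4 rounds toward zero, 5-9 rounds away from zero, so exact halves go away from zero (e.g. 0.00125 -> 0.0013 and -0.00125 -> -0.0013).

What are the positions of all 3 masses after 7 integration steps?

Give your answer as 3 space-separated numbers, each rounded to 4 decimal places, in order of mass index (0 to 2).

Step 0: x=[5.0000 9.0000 10.0000] v=[0.0000 0.0000 0.0000]
Step 1: x=[4.5000 7.5000 11.5000] v=[-1.0000 -3.0000 3.0000]
Step 2: x=[3.2500 6.5000 13.0000] v=[-2.5000 -2.0000 3.0000]
Step 3: x=[2.0000 7.1250 13.2500] v=[-2.5000 1.2500 0.5000]
Step 4: x=[2.3125 8.2500 12.4375] v=[0.6250 2.2500 -1.6250]
Step 5: x=[4.4375 8.5000 11.5313] v=[4.2500 0.5000 -1.8125]
Step 6: x=[6.3750 8.2344 11.1094] v=[3.8750 -0.5312 -0.8438]
Step 7: x=[6.0547 8.4766 11.2500] v=[-0.6406 0.4844 0.2812]

Answer: 6.0547 8.4766 11.2500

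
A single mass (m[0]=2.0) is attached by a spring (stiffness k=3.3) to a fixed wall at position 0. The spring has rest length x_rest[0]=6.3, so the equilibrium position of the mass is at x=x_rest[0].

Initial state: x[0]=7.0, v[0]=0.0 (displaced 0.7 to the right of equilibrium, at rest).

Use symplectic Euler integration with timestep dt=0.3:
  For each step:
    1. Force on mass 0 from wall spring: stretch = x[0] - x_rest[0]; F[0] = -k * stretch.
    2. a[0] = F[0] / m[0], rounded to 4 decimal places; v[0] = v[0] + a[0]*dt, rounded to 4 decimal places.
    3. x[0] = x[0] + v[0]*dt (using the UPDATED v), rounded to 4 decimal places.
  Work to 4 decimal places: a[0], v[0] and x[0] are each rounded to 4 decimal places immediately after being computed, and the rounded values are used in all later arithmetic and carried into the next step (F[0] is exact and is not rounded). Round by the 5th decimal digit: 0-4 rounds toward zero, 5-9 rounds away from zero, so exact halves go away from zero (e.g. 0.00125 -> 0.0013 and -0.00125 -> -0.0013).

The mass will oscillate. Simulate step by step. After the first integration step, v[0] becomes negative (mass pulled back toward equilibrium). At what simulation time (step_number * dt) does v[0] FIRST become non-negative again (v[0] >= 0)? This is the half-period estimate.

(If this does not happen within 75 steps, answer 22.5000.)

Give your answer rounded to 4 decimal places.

Step 0: x=[7.0000] v=[0.0000]
Step 1: x=[6.8961] v=[-0.3465]
Step 2: x=[6.7036] v=[-0.6416]
Step 3: x=[6.4512] v=[-0.8414]
Step 4: x=[6.1763] v=[-0.9163]
Step 5: x=[5.9198] v=[-0.8551]
Step 6: x=[5.7197] v=[-0.6669]
Step 7: x=[5.6058] v=[-0.3797]
Step 8: x=[5.5950] v=[-0.0361]
Step 9: x=[5.6889] v=[0.3129]
First v>=0 after going negative at step 9, time=2.7000

Answer: 2.7000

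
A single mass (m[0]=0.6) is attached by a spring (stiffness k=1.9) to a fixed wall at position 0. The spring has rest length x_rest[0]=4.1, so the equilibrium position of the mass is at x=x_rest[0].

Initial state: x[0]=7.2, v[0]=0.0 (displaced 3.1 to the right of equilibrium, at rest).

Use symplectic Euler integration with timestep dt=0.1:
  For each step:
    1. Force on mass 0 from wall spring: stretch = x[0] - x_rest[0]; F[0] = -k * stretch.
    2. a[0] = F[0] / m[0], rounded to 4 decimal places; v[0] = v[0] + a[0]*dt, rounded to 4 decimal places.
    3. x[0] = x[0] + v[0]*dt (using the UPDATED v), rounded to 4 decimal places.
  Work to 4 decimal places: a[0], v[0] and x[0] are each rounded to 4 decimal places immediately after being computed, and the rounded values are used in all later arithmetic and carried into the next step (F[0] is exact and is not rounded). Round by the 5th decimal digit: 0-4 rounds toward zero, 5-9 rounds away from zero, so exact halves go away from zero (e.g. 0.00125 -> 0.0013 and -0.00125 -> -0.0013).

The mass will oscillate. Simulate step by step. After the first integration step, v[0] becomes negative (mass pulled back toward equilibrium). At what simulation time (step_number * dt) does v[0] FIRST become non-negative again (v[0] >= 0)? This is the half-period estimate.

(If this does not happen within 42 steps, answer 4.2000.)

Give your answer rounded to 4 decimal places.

Step 0: x=[7.2000] v=[0.0000]
Step 1: x=[7.1018] v=[-0.9817]
Step 2: x=[6.9086] v=[-1.9323]
Step 3: x=[6.6264] v=[-2.8217]
Step 4: x=[6.2642] v=[-3.6217]
Step 5: x=[5.8335] v=[-4.3070]
Step 6: x=[5.3479] v=[-4.8559]
Step 7: x=[4.8228] v=[-5.2511]
Step 8: x=[4.2748] v=[-5.4800]
Step 9: x=[3.7213] v=[-5.5354]
Step 10: x=[3.1798] v=[-5.4155]
Step 11: x=[2.6674] v=[-5.1241]
Step 12: x=[2.2004] v=[-4.6704]
Step 13: x=[1.7935] v=[-4.0689]
Step 14: x=[1.4597] v=[-3.3385]
Step 15: x=[1.2095] v=[-2.5024]
Step 16: x=[1.0508] v=[-1.5871]
Step 17: x=[0.9887] v=[-0.6215]
Step 18: x=[1.0251] v=[0.3638]
First v>=0 after going negative at step 18, time=1.8000

Answer: 1.8000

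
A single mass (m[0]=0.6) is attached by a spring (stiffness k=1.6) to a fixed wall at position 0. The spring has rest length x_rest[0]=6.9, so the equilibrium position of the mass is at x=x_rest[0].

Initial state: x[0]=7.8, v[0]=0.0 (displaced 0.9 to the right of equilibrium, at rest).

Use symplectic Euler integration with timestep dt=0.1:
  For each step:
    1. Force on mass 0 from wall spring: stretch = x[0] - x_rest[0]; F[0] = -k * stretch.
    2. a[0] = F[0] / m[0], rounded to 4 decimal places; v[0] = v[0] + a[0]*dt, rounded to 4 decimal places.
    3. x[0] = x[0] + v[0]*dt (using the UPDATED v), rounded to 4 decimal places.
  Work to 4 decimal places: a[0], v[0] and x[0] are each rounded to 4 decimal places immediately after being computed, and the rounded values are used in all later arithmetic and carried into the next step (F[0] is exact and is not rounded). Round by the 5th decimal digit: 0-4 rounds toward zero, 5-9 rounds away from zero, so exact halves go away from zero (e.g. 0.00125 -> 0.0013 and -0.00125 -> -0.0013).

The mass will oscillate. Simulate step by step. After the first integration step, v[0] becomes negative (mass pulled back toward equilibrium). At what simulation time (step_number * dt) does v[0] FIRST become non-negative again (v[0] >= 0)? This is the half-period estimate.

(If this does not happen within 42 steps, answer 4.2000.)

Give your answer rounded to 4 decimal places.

Step 0: x=[7.8000] v=[0.0000]
Step 1: x=[7.7760] v=[-0.2400]
Step 2: x=[7.7286] v=[-0.4736]
Step 3: x=[7.6591] v=[-0.6946]
Step 4: x=[7.5694] v=[-0.8970]
Step 5: x=[7.4619] v=[-1.0755]
Step 6: x=[7.3394] v=[-1.2253]
Step 7: x=[7.2052] v=[-1.3425]
Step 8: x=[7.0628] v=[-1.4239]
Step 9: x=[6.9161] v=[-1.4673]
Step 10: x=[6.7689] v=[-1.4716]
Step 11: x=[6.6252] v=[-1.4366]
Step 12: x=[6.4889] v=[-1.3633]
Step 13: x=[6.3635] v=[-1.2537]
Step 14: x=[6.2524] v=[-1.1106]
Step 15: x=[6.1586] v=[-0.9379]
Step 16: x=[6.0846] v=[-0.7402]
Step 17: x=[6.0323] v=[-0.5228]
Step 18: x=[6.0032] v=[-0.2914]
Step 19: x=[5.9980] v=[-0.0523]
Step 20: x=[6.0168] v=[0.1882]
First v>=0 after going negative at step 20, time=2.0000

Answer: 2.0000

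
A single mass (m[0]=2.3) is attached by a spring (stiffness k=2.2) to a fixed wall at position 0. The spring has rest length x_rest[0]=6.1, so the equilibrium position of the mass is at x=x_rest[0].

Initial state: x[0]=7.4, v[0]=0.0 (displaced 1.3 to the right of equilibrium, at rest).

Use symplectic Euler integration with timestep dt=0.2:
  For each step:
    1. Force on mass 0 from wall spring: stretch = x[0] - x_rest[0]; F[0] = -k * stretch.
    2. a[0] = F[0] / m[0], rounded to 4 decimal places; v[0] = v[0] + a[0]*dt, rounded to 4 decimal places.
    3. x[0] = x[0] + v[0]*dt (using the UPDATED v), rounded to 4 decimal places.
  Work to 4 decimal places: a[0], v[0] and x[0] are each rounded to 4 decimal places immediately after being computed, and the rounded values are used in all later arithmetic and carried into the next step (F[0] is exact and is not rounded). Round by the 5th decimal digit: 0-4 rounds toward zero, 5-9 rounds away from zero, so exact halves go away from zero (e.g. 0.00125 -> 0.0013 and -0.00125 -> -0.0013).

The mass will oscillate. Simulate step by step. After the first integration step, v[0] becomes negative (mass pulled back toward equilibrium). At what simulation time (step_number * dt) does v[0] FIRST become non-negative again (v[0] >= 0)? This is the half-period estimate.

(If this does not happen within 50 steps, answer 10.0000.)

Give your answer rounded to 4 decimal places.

Step 0: x=[7.4000] v=[0.0000]
Step 1: x=[7.3503] v=[-0.2487]
Step 2: x=[7.2527] v=[-0.4879]
Step 3: x=[7.1110] v=[-0.7084]
Step 4: x=[6.9306] v=[-0.9018]
Step 5: x=[6.7185] v=[-1.0607]
Step 6: x=[6.4827] v=[-1.1790]
Step 7: x=[6.2323] v=[-1.2522]
Step 8: x=[5.9768] v=[-1.2775]
Step 9: x=[5.7260] v=[-1.2539]
Step 10: x=[5.4895] v=[-1.1824]
Step 11: x=[5.2764] v=[-1.0656]
Step 12: x=[5.0948] v=[-0.9080]
Step 13: x=[4.9517] v=[-0.7157]
Step 14: x=[4.8525] v=[-0.4960]
Step 15: x=[4.8010] v=[-0.2573]
Step 16: x=[4.7992] v=[-0.0088]
Step 17: x=[4.8472] v=[0.2400]
First v>=0 after going negative at step 17, time=3.4000

Answer: 3.4000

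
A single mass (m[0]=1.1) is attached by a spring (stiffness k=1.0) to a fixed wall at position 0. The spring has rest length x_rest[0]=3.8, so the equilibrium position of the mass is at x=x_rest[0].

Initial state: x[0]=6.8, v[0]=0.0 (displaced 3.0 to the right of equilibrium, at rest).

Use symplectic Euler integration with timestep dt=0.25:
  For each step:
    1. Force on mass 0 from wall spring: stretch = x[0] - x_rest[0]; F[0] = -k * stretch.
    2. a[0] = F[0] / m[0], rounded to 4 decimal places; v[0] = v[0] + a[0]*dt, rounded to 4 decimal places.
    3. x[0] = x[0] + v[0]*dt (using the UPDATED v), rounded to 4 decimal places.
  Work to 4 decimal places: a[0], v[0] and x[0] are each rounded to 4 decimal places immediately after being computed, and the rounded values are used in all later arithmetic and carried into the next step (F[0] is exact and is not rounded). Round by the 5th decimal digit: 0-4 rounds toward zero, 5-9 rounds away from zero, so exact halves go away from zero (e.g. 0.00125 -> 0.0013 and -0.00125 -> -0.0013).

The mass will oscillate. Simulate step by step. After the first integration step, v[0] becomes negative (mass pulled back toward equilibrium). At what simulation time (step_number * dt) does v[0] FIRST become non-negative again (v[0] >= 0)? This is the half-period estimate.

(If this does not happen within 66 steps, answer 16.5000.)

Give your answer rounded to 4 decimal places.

Step 0: x=[6.8000] v=[0.0000]
Step 1: x=[6.6296] v=[-0.6818]
Step 2: x=[6.2984] v=[-1.3249]
Step 3: x=[5.8252] v=[-1.8927]
Step 4: x=[5.2370] v=[-2.3530]
Step 5: x=[4.5671] v=[-2.6796]
Step 6: x=[3.8536] v=[-2.8540]
Step 7: x=[3.1371] v=[-2.8662]
Step 8: x=[2.4582] v=[-2.7156]
Step 9: x=[1.8555] v=[-2.4107]
Step 10: x=[1.3633] v=[-1.9688]
Step 11: x=[1.0096] v=[-1.4150]
Step 12: x=[0.8144] v=[-0.7808]
Step 13: x=[0.7888] v=[-0.1023]
Step 14: x=[0.9343] v=[0.5821]
First v>=0 after going negative at step 14, time=3.5000

Answer: 3.5000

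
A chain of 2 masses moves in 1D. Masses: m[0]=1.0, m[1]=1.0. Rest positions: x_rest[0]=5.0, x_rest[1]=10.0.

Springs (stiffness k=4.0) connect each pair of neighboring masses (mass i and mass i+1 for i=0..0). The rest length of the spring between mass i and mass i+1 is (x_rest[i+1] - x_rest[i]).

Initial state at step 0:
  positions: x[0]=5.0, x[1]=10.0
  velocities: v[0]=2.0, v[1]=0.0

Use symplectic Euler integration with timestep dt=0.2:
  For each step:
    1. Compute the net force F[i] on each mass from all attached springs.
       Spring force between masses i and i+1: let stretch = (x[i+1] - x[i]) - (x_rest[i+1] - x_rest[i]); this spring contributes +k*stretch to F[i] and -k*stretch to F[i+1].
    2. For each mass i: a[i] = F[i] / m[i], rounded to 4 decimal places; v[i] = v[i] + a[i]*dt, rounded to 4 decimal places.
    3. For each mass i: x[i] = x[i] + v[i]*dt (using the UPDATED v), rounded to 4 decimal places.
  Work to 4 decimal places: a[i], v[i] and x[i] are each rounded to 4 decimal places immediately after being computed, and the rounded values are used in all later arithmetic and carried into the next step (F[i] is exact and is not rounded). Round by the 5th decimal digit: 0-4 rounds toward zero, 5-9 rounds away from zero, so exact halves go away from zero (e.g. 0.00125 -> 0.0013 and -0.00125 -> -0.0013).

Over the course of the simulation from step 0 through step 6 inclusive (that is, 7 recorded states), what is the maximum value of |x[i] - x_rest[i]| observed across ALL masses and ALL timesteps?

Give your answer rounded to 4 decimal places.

Step 0: x=[5.0000 10.0000] v=[2.0000 0.0000]
Step 1: x=[5.4000 10.0000] v=[2.0000 0.0000]
Step 2: x=[5.7360 10.0640] v=[1.6800 0.3200]
Step 3: x=[5.9645 10.2355] v=[1.1424 0.8576]
Step 4: x=[6.0763 10.5237] v=[0.5592 1.4408]
Step 5: x=[6.0997 10.9003] v=[0.1171 1.8829]
Step 6: x=[6.0912 11.3088] v=[-0.0424 2.0424]
Max displacement = 1.3088

Answer: 1.3088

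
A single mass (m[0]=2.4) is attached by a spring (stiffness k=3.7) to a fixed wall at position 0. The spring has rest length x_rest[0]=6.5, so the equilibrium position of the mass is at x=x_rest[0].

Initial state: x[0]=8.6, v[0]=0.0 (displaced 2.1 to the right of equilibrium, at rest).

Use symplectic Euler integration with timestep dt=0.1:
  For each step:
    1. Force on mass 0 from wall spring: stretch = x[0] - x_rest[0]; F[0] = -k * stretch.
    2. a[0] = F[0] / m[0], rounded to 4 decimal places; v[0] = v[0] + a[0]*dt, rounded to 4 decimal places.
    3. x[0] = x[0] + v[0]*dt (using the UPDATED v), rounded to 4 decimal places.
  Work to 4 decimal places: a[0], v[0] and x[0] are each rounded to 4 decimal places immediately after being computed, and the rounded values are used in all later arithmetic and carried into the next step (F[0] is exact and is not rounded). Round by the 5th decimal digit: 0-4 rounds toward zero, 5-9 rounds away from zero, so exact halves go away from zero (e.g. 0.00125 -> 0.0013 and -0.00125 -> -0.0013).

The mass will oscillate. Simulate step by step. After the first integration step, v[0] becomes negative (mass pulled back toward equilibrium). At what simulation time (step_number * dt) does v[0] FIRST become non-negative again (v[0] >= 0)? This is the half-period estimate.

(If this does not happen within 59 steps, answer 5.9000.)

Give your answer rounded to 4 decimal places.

Step 0: x=[8.6000] v=[0.0000]
Step 1: x=[8.5676] v=[-0.3238]
Step 2: x=[8.5033] v=[-0.6426]
Step 3: x=[8.4082] v=[-0.9514]
Step 4: x=[8.2836] v=[-1.2456]
Step 5: x=[8.1315] v=[-1.5206]
Step 6: x=[7.9543] v=[-1.7721]
Step 7: x=[7.7547] v=[-1.9963]
Step 8: x=[7.5357] v=[-2.1897]
Step 9: x=[7.3008] v=[-2.3494]
Step 10: x=[7.0535] v=[-2.4729]
Step 11: x=[6.7977] v=[-2.5582]
Step 12: x=[6.5373] v=[-2.6041]
Step 13: x=[6.2763] v=[-2.6099]
Step 14: x=[6.0188] v=[-2.5754]
Step 15: x=[5.7687] v=[-2.5012]
Step 16: x=[5.5299] v=[-2.3885]
Step 17: x=[5.3060] v=[-2.2389]
Step 18: x=[5.1005] v=[-2.0548]
Step 19: x=[4.9166] v=[-1.8390]
Step 20: x=[4.7571] v=[-1.5949]
Step 21: x=[4.6245] v=[-1.3262]
Step 22: x=[4.5208] v=[-1.0371]
Step 23: x=[4.4476] v=[-0.7320]
Step 24: x=[4.4060] v=[-0.4156]
Step 25: x=[4.3967] v=[-0.0928]
Step 26: x=[4.4199] v=[0.2315]
First v>=0 after going negative at step 26, time=2.6000

Answer: 2.6000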